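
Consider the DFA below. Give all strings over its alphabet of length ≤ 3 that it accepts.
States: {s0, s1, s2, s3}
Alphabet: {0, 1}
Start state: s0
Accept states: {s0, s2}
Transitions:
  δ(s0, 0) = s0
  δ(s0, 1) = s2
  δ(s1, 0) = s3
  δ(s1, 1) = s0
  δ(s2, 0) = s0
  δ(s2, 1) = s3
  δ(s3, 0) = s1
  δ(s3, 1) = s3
ε, 0, 1, 00, 01, 10, 000, 001, 010, 100, 101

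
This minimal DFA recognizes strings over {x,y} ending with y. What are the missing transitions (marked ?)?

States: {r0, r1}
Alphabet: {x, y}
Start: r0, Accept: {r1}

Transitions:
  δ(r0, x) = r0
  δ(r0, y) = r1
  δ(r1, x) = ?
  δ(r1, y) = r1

From the language and accept set, identify what each state tracks — r0: last symbol not y; r1: last symbol is y.
Each missing δ(q, a) is the state matching the new tracked value after reading a.
δ(r1, x) = r0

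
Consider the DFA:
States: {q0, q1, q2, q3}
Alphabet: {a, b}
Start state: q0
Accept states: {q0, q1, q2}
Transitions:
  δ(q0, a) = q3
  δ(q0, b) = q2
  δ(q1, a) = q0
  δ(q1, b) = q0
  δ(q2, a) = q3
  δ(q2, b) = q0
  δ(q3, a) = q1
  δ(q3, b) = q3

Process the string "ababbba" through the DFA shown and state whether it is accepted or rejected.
Processing string "ababbba":
  q0 --a--> q3
  q3 --b--> q3
  q3 --a--> q1
  q1 --b--> q0
  q0 --b--> q2
  q2 --b--> q0
  q0 --a--> q3
Final state: q3
Accept states: {q0, q1, q2}
No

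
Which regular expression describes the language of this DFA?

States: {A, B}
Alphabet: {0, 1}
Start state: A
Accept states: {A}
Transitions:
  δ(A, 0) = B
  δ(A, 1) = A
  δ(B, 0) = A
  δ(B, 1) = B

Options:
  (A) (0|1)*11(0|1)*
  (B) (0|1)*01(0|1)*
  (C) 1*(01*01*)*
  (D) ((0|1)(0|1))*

Check each option against the DFA on short strings; one disagreement eliminates an option:
  (A) (0|1)*11(0|1)*: on ε the DFA stays in A and accepts (A ∈ Accept), but the regex does not match it → eliminate
  (B) (0|1)*01(0|1)*: on ε the DFA stays in A and accepts (A ∈ Accept), but the regex does not match it → eliminate
  (C) 1*(01*01*)*: agrees with the DFA on every string of length ≤ 6
  (D) ((0|1)(0|1))*: on '1' the DFA goes A → A and accepts (A ∈ Accept), but the regex does not match it → eliminate
Only (C) is consistent with the DFA.
(C) 1*(01*01*)*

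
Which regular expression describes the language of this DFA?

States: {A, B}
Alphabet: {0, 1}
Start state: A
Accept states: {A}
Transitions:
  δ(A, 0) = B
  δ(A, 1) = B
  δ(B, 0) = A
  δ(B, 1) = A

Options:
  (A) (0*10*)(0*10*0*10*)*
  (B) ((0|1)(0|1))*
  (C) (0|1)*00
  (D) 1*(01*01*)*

Check each option against the DFA on short strings; one disagreement eliminates an option:
  (A) (0*10*)(0*10*0*10*)*: on ε the DFA stays in A and accepts (A ∈ Accept), but the regex does not match it → eliminate
  (B) ((0|1)(0|1))*: agrees with the DFA on every string of length ≤ 6
  (C) (0|1)*00: on ε the DFA stays in A and accepts (A ∈ Accept), but the regex does not match it → eliminate
  (D) 1*(01*01*)*: on '1' the DFA goes A → B and rejects (B ∉ Accept), but the regex matches it → eliminate
Only (B) is consistent with the DFA.
(B) ((0|1)(0|1))*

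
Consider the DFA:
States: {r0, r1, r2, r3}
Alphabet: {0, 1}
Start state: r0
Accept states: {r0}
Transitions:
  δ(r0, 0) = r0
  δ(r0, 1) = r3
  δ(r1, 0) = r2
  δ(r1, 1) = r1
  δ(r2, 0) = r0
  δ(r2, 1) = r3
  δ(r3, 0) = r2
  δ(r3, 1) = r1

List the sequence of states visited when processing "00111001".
read '0': r0 → r0
  read '0': r0 → r0
  read '1': r0 → r3
  read '1': r3 → r1
  read '1': r1 → r1
  read '0': r1 → r2
  read '0': r2 → r0
  read '1': r0 → r3
r0 -> r0 -> r0 -> r3 -> r1 -> r1 -> r2 -> r0 -> r3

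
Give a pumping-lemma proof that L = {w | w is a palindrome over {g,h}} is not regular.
Assume L is regular with pumping length p. Idea: pumping the leading g-block breaks the symmetry.
Choose s = g^p h g^p (a palindrome of length 2p+1 ≥ p). By the pumping lemma, s = xyz with |xy| ≤ p, |y| > 0, so y = g^k with k > 0 (xy lies entirely in the first g^p). Then xy²z = g^(p+k) h g^p, which is not a palindrome since p+k ≠ p.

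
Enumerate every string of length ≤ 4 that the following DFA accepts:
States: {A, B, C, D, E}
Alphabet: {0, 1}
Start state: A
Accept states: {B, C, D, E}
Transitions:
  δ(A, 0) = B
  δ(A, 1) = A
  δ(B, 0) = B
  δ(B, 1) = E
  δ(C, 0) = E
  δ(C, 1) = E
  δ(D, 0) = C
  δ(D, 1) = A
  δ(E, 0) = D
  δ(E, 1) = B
0, 00, 01, 10, 000, 001, 010, 011, 100, 101, 110, 0000, 0001, 0010, 0011, 0100, 0110, 0111, 1000, 1001, 1010, 1011, 1100, 1101, 1110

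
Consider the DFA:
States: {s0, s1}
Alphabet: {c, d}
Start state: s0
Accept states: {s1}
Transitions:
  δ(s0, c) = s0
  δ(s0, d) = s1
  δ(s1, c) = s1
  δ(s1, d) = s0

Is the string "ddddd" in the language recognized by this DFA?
Processing string "ddddd":
  s0 --d--> s1
  s1 --d--> s0
  s0 --d--> s1
  s1 --d--> s0
  s0 --d--> s1
Final state: s1
Accept states: {s1}
Yes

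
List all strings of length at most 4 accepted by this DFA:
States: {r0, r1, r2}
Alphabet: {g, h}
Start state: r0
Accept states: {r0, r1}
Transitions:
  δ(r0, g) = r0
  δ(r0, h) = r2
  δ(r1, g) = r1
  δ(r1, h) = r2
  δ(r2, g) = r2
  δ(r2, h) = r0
ε, g, gg, hh, ggg, ghh, hgh, hhg, gggg, gghh, ghgh, ghhg, hggh, hghg, hhgg, hhhh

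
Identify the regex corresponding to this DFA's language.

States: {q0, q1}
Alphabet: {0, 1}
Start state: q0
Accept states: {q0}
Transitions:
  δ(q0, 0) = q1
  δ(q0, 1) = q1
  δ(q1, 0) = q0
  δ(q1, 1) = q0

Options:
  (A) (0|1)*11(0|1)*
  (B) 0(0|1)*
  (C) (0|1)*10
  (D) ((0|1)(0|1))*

Check each option against the DFA on short strings; one disagreement eliminates an option:
  (A) (0|1)*11(0|1)*: on ε the DFA stays in q0 and accepts (q0 ∈ Accept), but the regex does not match it → eliminate
  (B) 0(0|1)*: on ε the DFA stays in q0 and accepts (q0 ∈ Accept), but the regex does not match it → eliminate
  (C) (0|1)*10: on ε the DFA stays in q0 and accepts (q0 ∈ Accept), but the regex does not match it → eliminate
  (D) ((0|1)(0|1))*: agrees with the DFA on every string of length ≤ 6
Only (D) is consistent with the DFA.
(D) ((0|1)(0|1))*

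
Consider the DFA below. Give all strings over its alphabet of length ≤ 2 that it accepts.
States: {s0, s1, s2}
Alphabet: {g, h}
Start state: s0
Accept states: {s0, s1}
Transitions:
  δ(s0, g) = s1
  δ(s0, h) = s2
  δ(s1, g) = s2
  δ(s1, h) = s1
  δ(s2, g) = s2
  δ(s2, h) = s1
ε, g, gh, hh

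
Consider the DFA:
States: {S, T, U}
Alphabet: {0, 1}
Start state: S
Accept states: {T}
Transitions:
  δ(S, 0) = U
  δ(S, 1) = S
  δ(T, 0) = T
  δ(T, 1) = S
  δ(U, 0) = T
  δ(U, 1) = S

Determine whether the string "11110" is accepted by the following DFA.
Processing string "11110":
  S --1--> S
  S --1--> S
  S --1--> S
  S --1--> S
  S --0--> U
Final state: U
Accept states: {T}
No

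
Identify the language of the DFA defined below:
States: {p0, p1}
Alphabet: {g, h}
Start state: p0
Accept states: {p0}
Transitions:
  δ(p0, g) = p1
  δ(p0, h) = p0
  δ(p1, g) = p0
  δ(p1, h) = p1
Testing a few strings:
  'hgg' → accept
  'h' → accept
  'hh' → accept
  'g' → reject
State roles: p0=even number of g's so far; p1=odd number of g's so far
All strings over {g,h} with an even number of g's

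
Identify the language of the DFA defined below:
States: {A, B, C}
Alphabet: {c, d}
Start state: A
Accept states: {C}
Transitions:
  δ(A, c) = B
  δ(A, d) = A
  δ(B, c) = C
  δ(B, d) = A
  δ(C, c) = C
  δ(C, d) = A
Testing a few strings:
  'cd' → reject
  'dcd' → reject
  'ccc' → accept
  'cc' → accept
State roles: A=last symbol not c; B=one trailing c; C=two trailing c's
All strings over {c,d} ending with cc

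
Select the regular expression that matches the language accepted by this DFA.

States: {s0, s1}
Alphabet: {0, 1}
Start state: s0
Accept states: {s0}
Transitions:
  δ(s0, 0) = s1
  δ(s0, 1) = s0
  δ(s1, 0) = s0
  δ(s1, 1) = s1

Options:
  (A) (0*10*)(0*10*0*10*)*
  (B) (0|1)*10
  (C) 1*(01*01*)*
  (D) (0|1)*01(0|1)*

Check each option against the DFA on short strings; one disagreement eliminates an option:
  (A) (0*10*)(0*10*0*10*)*: on ε the DFA stays in s0 and accepts (s0 ∈ Accept), but the regex does not match it → eliminate
  (B) (0|1)*10: on ε the DFA stays in s0 and accepts (s0 ∈ Accept), but the regex does not match it → eliminate
  (C) 1*(01*01*)*: agrees with the DFA on every string of length ≤ 6
  (D) (0|1)*01(0|1)*: on ε the DFA stays in s0 and accepts (s0 ∈ Accept), but the regex does not match it → eliminate
Only (C) is consistent with the DFA.
(C) 1*(01*01*)*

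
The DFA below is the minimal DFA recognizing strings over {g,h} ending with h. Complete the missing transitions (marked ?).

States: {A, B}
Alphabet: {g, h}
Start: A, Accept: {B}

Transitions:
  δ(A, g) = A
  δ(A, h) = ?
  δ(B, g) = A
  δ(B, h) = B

From the language and accept set, identify what each state tracks — A: last symbol not h; B: last symbol is h.
Each missing δ(q, a) is the state matching the new tracked value after reading a.
δ(A, h) = B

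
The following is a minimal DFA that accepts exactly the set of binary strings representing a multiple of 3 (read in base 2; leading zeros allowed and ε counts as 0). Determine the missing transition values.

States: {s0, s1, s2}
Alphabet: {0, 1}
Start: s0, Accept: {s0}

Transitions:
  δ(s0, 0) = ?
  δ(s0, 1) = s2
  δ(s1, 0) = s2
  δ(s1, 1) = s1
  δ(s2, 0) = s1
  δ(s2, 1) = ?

From the language and accept set, identify what each state tracks — s0: value ≡ 0 (mod 3); s1: value ≡ 2 (mod 3); s2: value ≡ 1 (mod 3).
Each missing δ(q, a) is the state matching the new tracked value after reading a.
δ(s0, 0) = s0; δ(s2, 1) = s0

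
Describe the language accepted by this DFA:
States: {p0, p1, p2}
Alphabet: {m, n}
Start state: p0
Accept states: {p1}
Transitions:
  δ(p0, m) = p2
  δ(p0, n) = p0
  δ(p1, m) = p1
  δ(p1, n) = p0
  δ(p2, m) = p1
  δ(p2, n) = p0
Testing a few strings:
  'mnnm' → reject
  'mmmn' → reject
  'n' → reject
  'mnn' → reject
State roles: p0=last symbol not m; p1=two trailing m's; p2=one trailing m
All strings over {m,n} ending with mm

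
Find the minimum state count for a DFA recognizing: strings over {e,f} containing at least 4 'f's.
By Myhill–Nerode, count the distinguishable equivalence classes: 5 classes — having seen 0, 1, …, 3, or ≥4 copies of 'f'; any two classes i < j (j ≤ 4) are distinguished by the string f^(4−j), which takes class j to 4 copies (accepted) but leaves class i below 4 (rejected).
5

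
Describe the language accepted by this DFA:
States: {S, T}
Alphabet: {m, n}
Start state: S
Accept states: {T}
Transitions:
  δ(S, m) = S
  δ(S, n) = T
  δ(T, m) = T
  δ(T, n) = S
Testing a few strings:
  'mmm' → reject
  'mm' → reject
  'nmn' → reject
  'mmn' → accept
State roles: S=even number of n's so far; T=odd number of n's so far
All strings over {m,n} with an odd number of n's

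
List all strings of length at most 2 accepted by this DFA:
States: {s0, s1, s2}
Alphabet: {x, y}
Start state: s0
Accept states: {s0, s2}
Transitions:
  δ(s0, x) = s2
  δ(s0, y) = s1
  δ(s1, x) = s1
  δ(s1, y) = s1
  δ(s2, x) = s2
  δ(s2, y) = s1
ε, x, xx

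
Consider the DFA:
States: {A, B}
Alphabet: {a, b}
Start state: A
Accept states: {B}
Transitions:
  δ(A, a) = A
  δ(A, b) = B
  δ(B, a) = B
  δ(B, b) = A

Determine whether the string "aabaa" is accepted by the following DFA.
Processing string "aabaa":
  A --a--> A
  A --a--> A
  A --b--> B
  B --a--> B
  B --a--> B
Final state: B
Accept states: {B}
Yes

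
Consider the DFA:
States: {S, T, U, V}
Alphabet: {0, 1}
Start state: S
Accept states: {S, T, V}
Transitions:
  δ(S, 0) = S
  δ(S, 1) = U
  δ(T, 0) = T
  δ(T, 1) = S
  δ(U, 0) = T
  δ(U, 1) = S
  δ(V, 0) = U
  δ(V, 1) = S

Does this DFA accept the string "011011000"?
Processing string "011011000":
  S --0--> S
  S --1--> U
  U --1--> S
  S --0--> S
  S --1--> U
  U --1--> S
  S --0--> S
  S --0--> S
  S --0--> S
Final state: S
Accept states: {S, T, V}
Yes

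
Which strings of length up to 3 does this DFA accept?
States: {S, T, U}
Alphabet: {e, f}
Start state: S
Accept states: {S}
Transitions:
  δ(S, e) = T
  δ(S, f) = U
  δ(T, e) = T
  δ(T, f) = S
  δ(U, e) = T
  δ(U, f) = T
ε, ef, eef, fef, fff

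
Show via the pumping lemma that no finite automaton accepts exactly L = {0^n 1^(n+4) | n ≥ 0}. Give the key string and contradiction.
Assume L is regular with pumping length p. Idea: pumping the 0-block breaks the fixed offset of 4.
Choose s = 0^p 1^(p+4) ∈ L. By the pumping lemma, s = xyz with |xy| ≤ p, |y| > 0, so y = 0^k with k ≥ 1. Then xy²z = 0^(p+k) 1^(p+4). For this to be in L we would need p+4 = (p+k)+4, i.e. k = 0, contradicting k ≥ 1. So xy²z ∉ L.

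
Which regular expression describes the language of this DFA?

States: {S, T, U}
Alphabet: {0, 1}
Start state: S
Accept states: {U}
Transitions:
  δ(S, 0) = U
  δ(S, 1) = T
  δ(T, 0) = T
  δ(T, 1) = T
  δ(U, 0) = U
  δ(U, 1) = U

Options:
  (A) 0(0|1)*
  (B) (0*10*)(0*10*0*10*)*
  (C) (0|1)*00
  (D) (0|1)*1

Check each option against the DFA on short strings; one disagreement eliminates an option:
  (A) 0(0|1)*: agrees with the DFA on every string of length ≤ 6
  (B) (0*10*)(0*10*0*10*)*: on '0' the DFA goes S → U and accepts (U ∈ Accept), but the regex does not match it → eliminate
  (C) (0|1)*00: on '0' the DFA goes S → U and accepts (U ∈ Accept), but the regex does not match it → eliminate
  (D) (0|1)*1: on '0' the DFA goes S → U and accepts (U ∈ Accept), but the regex does not match it → eliminate
Only (A) is consistent with the DFA.
(A) 0(0|1)*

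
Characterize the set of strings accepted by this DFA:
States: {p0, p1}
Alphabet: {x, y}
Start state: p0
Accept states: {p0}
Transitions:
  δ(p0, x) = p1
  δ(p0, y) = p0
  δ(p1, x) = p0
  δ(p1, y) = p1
Testing a few strings:
  'xxy' → accept
  'yyx' → reject
  'yx' → reject
  'xxx' → reject
State roles: p0=even number of x's so far; p1=odd number of x's so far
All strings over {x,y} with an even number of x's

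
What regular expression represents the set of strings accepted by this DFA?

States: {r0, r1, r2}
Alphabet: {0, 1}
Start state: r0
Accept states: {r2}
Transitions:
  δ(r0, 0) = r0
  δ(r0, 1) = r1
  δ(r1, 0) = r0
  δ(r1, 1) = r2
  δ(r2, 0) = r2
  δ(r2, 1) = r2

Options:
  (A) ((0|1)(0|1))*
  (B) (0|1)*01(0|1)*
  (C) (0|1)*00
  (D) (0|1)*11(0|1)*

Check each option against the DFA on short strings; one disagreement eliminates an option:
  (A) ((0|1)(0|1))*: on ε the DFA stays in r0 and rejects (r0 ∉ Accept), but the regex matches it → eliminate
  (B) (0|1)*01(0|1)*: on '01' the DFA goes r0 → r0 → r1 and rejects (r1 ∉ Accept), but the regex matches it → eliminate
  (C) (0|1)*00: on '00' the DFA goes r0 → r0 → r0 and rejects (r0 ∉ Accept), but the regex matches it → eliminate
  (D) (0|1)*11(0|1)*: agrees with the DFA on every string of length ≤ 6
Only (D) is consistent with the DFA.
(D) (0|1)*11(0|1)*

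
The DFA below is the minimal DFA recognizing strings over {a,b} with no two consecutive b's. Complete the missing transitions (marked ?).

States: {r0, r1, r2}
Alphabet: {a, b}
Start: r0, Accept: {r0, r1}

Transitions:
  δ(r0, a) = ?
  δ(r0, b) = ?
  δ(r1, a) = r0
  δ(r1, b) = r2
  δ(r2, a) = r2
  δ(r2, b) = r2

From the language and accept set, identify what each state tracks — r0: last symbol not b (ok); r1: last symbol b (ok); r2: saw bb (dead).
Each missing δ(q, a) is the state matching the new tracked value after reading a.
δ(r0, a) = r0; δ(r0, b) = r1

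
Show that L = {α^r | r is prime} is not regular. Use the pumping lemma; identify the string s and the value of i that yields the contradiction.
Assume L is regular with pumping length p. Idea: pumping by a suitable count produces a composite length.
Let q be a prime with q ≥ p and choose s = α^q ∈ L. By the pumping lemma, s = xyz with |xy| ≤ p, |y| = k ≥ 1. Take i = q+1: |xy^(q+1)z| = q + q·k = q(1+k). Since q ≥ 2 and 1+k ≥ 2, q(1+k) is composite, so xy^(q+1)z ∉ L.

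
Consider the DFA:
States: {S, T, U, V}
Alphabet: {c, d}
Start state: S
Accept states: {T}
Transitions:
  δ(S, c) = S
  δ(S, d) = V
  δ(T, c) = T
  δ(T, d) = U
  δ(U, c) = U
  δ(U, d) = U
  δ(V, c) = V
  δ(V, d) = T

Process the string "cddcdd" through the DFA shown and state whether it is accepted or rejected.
Processing string "cddcdd":
  S --c--> S
  S --d--> V
  V --d--> T
  T --c--> T
  T --d--> U
  U --d--> U
Final state: U
Accept states: {T}
No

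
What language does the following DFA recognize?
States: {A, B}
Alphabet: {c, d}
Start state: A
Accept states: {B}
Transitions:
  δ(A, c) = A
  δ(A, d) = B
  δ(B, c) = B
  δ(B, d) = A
Testing a few strings:
  'cd' → accept
  'dd' → reject
  'ccc' → reject
  'ddc' → reject
State roles: A=even number of d's so far; B=odd number of d's so far
All strings over {c,d} with an odd number of d's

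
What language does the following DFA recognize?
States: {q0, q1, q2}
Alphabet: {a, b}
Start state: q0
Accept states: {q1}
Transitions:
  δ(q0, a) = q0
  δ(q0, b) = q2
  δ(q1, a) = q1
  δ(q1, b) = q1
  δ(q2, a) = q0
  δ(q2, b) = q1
Testing a few strings:
  'ab' → reject
  'bbb' → accept
  'ba' → reject
  'baaa' → reject
State roles: q0=no progress toward bb; q1=substring bb seen; q2=one trailing b
All strings over {a,b} containing the substring bb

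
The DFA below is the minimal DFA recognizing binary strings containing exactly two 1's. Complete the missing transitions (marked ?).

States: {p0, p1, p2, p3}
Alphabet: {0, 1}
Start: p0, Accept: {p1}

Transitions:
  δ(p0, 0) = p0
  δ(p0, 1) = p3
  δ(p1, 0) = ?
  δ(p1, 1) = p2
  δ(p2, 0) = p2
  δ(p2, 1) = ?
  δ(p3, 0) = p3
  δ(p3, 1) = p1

From the language and accept set, identify what each state tracks — p0: zero 1's; p1: two 1's; p2: ≥ three 1's (dead); p3: one 1.
Each missing δ(q, a) is the state matching the new tracked value after reading a.
δ(p1, 0) = p1; δ(p2, 1) = p2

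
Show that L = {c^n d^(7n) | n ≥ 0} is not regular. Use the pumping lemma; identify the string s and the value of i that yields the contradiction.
Assume L is regular with pumping length p. Idea: pumping the c-block breaks the 1:7 ratio.
Choose s = c^p d^(7p) (length 8p ≥ p). By the pumping lemma, s = xyz with |xy| ≤ p, |y| > 0, so y = c^k with k ≥ 1. Then xy²z = c^(p+k) d^(7p). For this to be in L we would need 7p = 7(p+k), i.e. 7k = 0, contradicting k ≥ 1. So xy²z ∉ L.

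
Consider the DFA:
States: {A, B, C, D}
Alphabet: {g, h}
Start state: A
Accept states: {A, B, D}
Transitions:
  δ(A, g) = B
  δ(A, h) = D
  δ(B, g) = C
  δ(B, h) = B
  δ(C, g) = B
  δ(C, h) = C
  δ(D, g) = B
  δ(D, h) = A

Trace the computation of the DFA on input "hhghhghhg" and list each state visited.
read 'h': A → D
  read 'h': D → A
  read 'g': A → B
  read 'h': B → B
  read 'h': B → B
  read 'g': B → C
  read 'h': C → C
  read 'h': C → C
  read 'g': C → B
A -> D -> A -> B -> B -> B -> C -> C -> C -> B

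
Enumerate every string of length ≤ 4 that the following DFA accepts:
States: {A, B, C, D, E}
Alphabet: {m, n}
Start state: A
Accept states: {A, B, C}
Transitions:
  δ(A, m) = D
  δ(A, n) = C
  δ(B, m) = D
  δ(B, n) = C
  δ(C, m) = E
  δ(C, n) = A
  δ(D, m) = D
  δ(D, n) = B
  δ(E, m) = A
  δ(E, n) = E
ε, n, mn, nn, mmn, mnn, nmm, nnn, mmmn, mmnn, mnmn, mnnn, nmmn, nmnm, nnmn, nnnn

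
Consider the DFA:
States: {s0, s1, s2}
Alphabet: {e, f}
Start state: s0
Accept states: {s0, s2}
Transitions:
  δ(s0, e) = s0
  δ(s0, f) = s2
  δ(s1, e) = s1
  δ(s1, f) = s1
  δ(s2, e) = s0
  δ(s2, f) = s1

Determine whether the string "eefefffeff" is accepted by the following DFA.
Processing string "eefefffeff":
  s0 --e--> s0
  s0 --e--> s0
  s0 --f--> s2
  s2 --e--> s0
  s0 --f--> s2
  s2 --f--> s1
  s1 --f--> s1
  s1 --e--> s1
  s1 --f--> s1
  s1 --f--> s1
Final state: s1
Accept states: {s0, s2}
No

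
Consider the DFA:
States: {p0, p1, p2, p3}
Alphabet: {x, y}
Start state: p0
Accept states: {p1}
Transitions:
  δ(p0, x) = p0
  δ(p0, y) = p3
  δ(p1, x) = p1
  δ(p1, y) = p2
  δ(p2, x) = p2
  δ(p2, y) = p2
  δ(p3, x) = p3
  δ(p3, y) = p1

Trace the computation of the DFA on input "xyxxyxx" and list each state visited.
read 'x': p0 → p0
  read 'y': p0 → p3
  read 'x': p3 → p3
  read 'x': p3 → p3
  read 'y': p3 → p1
  read 'x': p1 → p1
  read 'x': p1 → p1
p0 -> p0 -> p3 -> p3 -> p3 -> p1 -> p1 -> p1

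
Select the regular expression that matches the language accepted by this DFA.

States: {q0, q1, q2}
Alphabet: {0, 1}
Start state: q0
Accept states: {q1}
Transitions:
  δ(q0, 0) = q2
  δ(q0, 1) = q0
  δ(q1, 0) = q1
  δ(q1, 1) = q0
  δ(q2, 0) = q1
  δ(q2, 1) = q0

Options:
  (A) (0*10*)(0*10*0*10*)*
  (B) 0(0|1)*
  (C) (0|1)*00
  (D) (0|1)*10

Check each option against the DFA on short strings; one disagreement eliminates an option:
  (A) (0*10*)(0*10*0*10*)*: on '1' the DFA goes q0 → q0 and rejects (q0 ∉ Accept), but the regex matches it → eliminate
  (B) 0(0|1)*: on '0' the DFA goes q0 → q2 and rejects (q2 ∉ Accept), but the regex matches it → eliminate
  (C) (0|1)*00: agrees with the DFA on every string of length ≤ 6
  (D) (0|1)*10: on '00' the DFA goes q0 → q2 → q1 and accepts (q1 ∈ Accept), but the regex does not match it → eliminate
Only (C) is consistent with the DFA.
(C) (0|1)*00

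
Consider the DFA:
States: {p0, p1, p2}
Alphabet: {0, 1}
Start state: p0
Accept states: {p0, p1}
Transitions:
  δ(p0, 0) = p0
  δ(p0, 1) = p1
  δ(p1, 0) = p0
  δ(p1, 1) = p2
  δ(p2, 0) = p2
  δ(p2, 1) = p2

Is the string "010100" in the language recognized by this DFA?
Processing string "010100":
  p0 --0--> p0
  p0 --1--> p1
  p1 --0--> p0
  p0 --1--> p1
  p1 --0--> p0
  p0 --0--> p0
Final state: p0
Accept states: {p0, p1}
Yes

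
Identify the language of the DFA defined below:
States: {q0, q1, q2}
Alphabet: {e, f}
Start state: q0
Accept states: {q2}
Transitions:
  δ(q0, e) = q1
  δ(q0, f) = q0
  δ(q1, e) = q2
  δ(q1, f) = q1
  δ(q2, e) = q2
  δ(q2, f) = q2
Testing a few strings:
  'fefe' → accept
  'ef' → reject
  'ff' → reject
  'f' → reject
State roles: q0=zero e's seen; q1=one e seen; q2=≥ two e's seen
All strings over {e,f} containing at least two e's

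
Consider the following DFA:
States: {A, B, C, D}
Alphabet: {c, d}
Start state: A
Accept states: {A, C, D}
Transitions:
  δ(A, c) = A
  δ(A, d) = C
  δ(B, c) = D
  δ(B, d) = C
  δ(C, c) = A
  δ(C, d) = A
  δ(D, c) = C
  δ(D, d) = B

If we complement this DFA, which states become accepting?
Complement accept states = All states \ Original accept states
= {A, B, C, D} \ {A, C, D}
{B}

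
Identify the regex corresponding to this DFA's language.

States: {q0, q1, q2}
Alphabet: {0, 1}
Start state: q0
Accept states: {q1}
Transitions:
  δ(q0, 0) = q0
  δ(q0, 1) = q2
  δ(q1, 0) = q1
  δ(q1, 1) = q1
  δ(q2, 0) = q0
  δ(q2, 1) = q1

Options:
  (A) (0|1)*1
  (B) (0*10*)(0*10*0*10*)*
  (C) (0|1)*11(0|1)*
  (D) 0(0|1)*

Check each option against the DFA on short strings; one disagreement eliminates an option:
  (A) (0|1)*1: on '1' the DFA goes q0 → q2 and rejects (q2 ∉ Accept), but the regex matches it → eliminate
  (B) (0*10*)(0*10*0*10*)*: on '1' the DFA goes q0 → q2 and rejects (q2 ∉ Accept), but the regex matches it → eliminate
  (C) (0|1)*11(0|1)*: agrees with the DFA on every string of length ≤ 6
  (D) 0(0|1)*: on '0' the DFA goes q0 → q0 and rejects (q0 ∉ Accept), but the regex matches it → eliminate
Only (C) is consistent with the DFA.
(C) (0|1)*11(0|1)*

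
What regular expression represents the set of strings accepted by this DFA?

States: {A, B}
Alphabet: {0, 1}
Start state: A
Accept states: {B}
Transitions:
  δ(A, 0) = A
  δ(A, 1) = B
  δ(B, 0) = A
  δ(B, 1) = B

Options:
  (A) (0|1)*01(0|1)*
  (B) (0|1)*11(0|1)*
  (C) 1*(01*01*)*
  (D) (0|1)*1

Check each option against the DFA on short strings; one disagreement eliminates an option:
  (A) (0|1)*01(0|1)*: on '1' the DFA goes A → B and accepts (B ∈ Accept), but the regex does not match it → eliminate
  (B) (0|1)*11(0|1)*: on '1' the DFA goes A → B and accepts (B ∈ Accept), but the regex does not match it → eliminate
  (C) 1*(01*01*)*: on ε the DFA stays in A and rejects (A ∉ Accept), but the regex matches it → eliminate
  (D) (0|1)*1: agrees with the DFA on every string of length ≤ 6
Only (D) is consistent with the DFA.
(D) (0|1)*1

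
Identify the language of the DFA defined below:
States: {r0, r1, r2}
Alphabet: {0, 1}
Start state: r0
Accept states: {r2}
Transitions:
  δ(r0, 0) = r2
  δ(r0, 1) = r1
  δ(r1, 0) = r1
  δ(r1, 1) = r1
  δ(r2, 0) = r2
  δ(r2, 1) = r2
Testing a few strings:
  '010' → accept
  '0' → accept
  '01' → accept
  '00' → accept
State roles: r0=no input read; r1=started with 1 (dead); r2=started with 0
All binary strings starting with 0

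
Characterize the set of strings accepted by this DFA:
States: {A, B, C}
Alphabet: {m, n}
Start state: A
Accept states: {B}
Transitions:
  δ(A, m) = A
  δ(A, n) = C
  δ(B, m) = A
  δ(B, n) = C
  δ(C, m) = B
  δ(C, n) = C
Testing a few strings:
  'mnnn' → reject
  'nmnm' → accept
  'nmm' → reject
  'nnn' → reject
State roles: A=no suffix match; B=suffix is nm; C=one trailing n
All strings over {m,n} ending with nm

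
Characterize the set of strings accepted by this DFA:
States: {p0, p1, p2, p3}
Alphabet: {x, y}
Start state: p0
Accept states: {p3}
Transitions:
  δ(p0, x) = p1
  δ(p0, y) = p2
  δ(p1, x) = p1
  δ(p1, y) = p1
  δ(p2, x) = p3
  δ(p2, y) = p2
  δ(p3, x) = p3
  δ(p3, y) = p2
Testing a few strings:
  'yyxy' → reject
  'yx' → accept
  'y' → reject
  'yxy' → reject
State roles: p0=no input read; p1=started with x (dead); p2=started with y, last symbol y; p3=started with y, last symbol x
All strings over {x,y} that start with y and end with x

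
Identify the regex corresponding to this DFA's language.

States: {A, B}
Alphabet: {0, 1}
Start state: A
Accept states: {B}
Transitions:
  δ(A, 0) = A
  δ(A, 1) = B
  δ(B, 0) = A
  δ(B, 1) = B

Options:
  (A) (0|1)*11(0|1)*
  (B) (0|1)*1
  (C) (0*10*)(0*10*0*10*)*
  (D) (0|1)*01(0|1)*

Check each option against the DFA on short strings; one disagreement eliminates an option:
  (A) (0|1)*11(0|1)*: on '1' the DFA goes A → B and accepts (B ∈ Accept), but the regex does not match it → eliminate
  (B) (0|1)*1: agrees with the DFA on every string of length ≤ 6
  (C) (0*10*)(0*10*0*10*)*: on '10' the DFA goes A → B → A and rejects (A ∉ Accept), but the regex matches it → eliminate
  (D) (0|1)*01(0|1)*: on '1' the DFA goes A → B and accepts (B ∈ Accept), but the regex does not match it → eliminate
Only (B) is consistent with the DFA.
(B) (0|1)*1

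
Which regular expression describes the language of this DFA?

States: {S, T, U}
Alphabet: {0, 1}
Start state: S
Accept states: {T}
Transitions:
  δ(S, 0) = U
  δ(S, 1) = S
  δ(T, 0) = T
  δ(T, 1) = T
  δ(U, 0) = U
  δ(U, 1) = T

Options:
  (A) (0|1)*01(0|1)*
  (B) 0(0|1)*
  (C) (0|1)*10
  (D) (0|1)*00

Check each option against the DFA on short strings; one disagreement eliminates an option:
  (A) (0|1)*01(0|1)*: agrees with the DFA on every string of length ≤ 6
  (B) 0(0|1)*: on '0' the DFA goes S → U and rejects (U ∉ Accept), but the regex matches it → eliminate
  (C) (0|1)*10: on '01' the DFA goes S → U → T and accepts (T ∈ Accept), but the regex does not match it → eliminate
  (D) (0|1)*00: on '00' the DFA goes S → U → U and rejects (U ∉ Accept), but the regex matches it → eliminate
Only (A) is consistent with the DFA.
(A) (0|1)*01(0|1)*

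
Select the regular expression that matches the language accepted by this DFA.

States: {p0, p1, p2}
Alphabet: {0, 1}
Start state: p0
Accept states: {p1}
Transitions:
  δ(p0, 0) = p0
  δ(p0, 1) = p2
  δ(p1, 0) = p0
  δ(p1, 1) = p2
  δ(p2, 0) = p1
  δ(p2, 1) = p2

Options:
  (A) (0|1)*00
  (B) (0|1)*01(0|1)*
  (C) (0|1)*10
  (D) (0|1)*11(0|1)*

Check each option against the DFA on short strings; one disagreement eliminates an option:
  (A) (0|1)*00: on '00' the DFA goes p0 → p0 → p0 and rejects (p0 ∉ Accept), but the regex matches it → eliminate
  (B) (0|1)*01(0|1)*: on '01' the DFA goes p0 → p0 → p2 and rejects (p2 ∉ Accept), but the regex matches it → eliminate
  (C) (0|1)*10: agrees with the DFA on every string of length ≤ 6
  (D) (0|1)*11(0|1)*: on '10' the DFA goes p0 → p2 → p1 and accepts (p1 ∈ Accept), but the regex does not match it → eliminate
Only (C) is consistent with the DFA.
(C) (0|1)*10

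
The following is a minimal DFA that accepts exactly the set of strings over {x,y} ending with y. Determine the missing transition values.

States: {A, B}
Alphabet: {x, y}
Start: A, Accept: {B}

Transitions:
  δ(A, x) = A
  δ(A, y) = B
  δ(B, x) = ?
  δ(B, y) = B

From the language and accept set, identify what each state tracks — A: last symbol not y; B: last symbol is y.
Each missing δ(q, a) is the state matching the new tracked value after reading a.
δ(B, x) = A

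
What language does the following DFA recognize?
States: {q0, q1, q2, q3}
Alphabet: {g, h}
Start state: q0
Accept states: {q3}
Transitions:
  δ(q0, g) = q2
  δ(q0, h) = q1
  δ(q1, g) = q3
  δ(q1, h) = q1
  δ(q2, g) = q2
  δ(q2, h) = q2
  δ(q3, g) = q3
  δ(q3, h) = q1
Testing a few strings:
  'g' → reject
  'hhg' → accept
  'hh' → reject
  'hhh' → reject
State roles: q0=no input read; q1=started with h, last symbol h; q2=started with g (dead); q3=started with h, last symbol g
All strings over {g,h} that start with h and end with g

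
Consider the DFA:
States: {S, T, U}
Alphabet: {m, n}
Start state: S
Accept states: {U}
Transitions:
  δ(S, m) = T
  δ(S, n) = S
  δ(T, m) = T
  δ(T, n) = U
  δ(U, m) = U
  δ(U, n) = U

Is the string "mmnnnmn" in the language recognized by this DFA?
Processing string "mmnnnmn":
  S --m--> T
  T --m--> T
  T --n--> U
  U --n--> U
  U --n--> U
  U --m--> U
  U --n--> U
Final state: U
Accept states: {U}
Yes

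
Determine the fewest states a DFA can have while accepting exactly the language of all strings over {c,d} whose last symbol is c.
By Myhill–Nerode, count the distinguishable equivalence classes: 2^1 = 2 classes — the DFA must remember the last 1 symbol read; every pair of distinct length-1 suffixes is distinguishable by some continuation.
2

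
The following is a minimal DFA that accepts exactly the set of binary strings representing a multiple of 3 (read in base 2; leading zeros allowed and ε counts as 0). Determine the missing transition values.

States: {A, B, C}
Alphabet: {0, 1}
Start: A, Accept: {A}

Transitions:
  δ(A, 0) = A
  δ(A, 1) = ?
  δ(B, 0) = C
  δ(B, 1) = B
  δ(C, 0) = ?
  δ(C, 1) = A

From the language and accept set, identify what each state tracks — A: value ≡ 0 (mod 3); B: value ≡ 2 (mod 3); C: value ≡ 1 (mod 3).
Each missing δ(q, a) is the state matching the new tracked value after reading a.
δ(A, 1) = C; δ(C, 0) = B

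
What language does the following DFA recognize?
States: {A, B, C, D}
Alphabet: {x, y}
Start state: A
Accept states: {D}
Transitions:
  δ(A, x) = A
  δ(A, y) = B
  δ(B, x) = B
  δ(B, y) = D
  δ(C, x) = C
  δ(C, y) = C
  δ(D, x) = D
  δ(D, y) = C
Testing a few strings:
  'x' → reject
  'xy' → reject
  'yy' → accept
  'yxxx' → reject
State roles: A=zero y's; B=one y; C=≥ three y's (dead); D=two y's
All strings over {x,y} containing exactly two y's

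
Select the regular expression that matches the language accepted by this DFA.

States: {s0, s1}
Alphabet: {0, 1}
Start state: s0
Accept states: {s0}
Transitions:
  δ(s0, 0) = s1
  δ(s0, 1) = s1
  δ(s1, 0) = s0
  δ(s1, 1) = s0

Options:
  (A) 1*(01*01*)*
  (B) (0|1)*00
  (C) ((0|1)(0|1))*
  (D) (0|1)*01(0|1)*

Check each option against the DFA on short strings; one disagreement eliminates an option:
  (A) 1*(01*01*)*: on '1' the DFA goes s0 → s1 and rejects (s1 ∉ Accept), but the regex matches it → eliminate
  (B) (0|1)*00: on ε the DFA stays in s0 and accepts (s0 ∈ Accept), but the regex does not match it → eliminate
  (C) ((0|1)(0|1))*: agrees with the DFA on every string of length ≤ 6
  (D) (0|1)*01(0|1)*: on ε the DFA stays in s0 and accepts (s0 ∈ Accept), but the regex does not match it → eliminate
Only (C) is consistent with the DFA.
(C) ((0|1)(0|1))*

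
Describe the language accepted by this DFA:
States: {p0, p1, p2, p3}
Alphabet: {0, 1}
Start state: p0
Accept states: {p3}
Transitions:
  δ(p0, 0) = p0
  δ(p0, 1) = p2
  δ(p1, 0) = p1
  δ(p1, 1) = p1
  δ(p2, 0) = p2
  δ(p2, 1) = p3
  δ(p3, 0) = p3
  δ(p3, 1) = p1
Testing a few strings:
  '11' → accept
  '111' → reject
  '10' → reject
  '0011' → accept
State roles: p0=zero 1's; p1=≥ three 1's (dead); p2=one 1; p3=two 1's
All binary strings containing exactly two 1's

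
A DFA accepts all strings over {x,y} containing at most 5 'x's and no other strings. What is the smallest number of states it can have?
By Myhill–Nerode, count the distinguishable equivalence classes: 7 classes — having seen 0, 1, …, 5, or >5 copies of 'x'; counts 0 through 5 are accepting and >5 is dead.
7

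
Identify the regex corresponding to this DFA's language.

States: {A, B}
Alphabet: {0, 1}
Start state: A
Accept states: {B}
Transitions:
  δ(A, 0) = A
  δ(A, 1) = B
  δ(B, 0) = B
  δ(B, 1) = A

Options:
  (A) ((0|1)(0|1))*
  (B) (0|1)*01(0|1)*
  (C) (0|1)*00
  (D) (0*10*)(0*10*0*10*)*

Check each option against the DFA on short strings; one disagreement eliminates an option:
  (A) ((0|1)(0|1))*: on ε the DFA stays in A and rejects (A ∉ Accept), but the regex matches it → eliminate
  (B) (0|1)*01(0|1)*: on '1' the DFA goes A → B and accepts (B ∈ Accept), but the regex does not match it → eliminate
  (C) (0|1)*00: on '1' the DFA goes A → B and accepts (B ∈ Accept), but the regex does not match it → eliminate
  (D) (0*10*)(0*10*0*10*)*: agrees with the DFA on every string of length ≤ 6
Only (D) is consistent with the DFA.
(D) (0*10*)(0*10*0*10*)*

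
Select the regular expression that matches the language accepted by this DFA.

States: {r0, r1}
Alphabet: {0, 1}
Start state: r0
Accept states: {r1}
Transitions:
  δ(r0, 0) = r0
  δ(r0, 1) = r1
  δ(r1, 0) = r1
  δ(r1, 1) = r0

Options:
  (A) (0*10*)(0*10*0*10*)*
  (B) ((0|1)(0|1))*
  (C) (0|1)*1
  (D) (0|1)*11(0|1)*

Check each option against the DFA on short strings; one disagreement eliminates an option:
  (A) (0*10*)(0*10*0*10*)*: agrees with the DFA on every string of length ≤ 6
  (B) ((0|1)(0|1))*: on ε the DFA stays in r0 and rejects (r0 ∉ Accept), but the regex matches it → eliminate
  (C) (0|1)*1: on '10' the DFA goes r0 → r1 → r1 and accepts (r1 ∈ Accept), but the regex does not match it → eliminate
  (D) (0|1)*11(0|1)*: on '1' the DFA goes r0 → r1 and accepts (r1 ∈ Accept), but the regex does not match it → eliminate
Only (A) is consistent with the DFA.
(A) (0*10*)(0*10*0*10*)*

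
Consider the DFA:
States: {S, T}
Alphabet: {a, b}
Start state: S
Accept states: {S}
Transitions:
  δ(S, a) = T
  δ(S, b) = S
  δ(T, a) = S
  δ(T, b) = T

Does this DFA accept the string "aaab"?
Processing string "aaab":
  S --a--> T
  T --a--> S
  S --a--> T
  T --b--> T
Final state: T
Accept states: {S}
No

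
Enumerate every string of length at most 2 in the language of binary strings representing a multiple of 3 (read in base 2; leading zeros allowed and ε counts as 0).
ε, 0, 00, 11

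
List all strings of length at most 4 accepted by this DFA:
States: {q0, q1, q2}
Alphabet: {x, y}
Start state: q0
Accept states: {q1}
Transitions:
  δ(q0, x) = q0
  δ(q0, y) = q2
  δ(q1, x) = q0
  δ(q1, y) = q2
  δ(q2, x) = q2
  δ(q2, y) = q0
None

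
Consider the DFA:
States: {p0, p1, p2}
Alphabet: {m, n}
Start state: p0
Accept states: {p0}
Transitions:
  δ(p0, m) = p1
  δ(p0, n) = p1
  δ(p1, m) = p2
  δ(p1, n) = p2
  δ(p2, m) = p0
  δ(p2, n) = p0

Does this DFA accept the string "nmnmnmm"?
Processing string "nmnmnmm":
  p0 --n--> p1
  p1 --m--> p2
  p2 --n--> p0
  p0 --m--> p1
  p1 --n--> p2
  p2 --m--> p0
  p0 --m--> p1
Final state: p1
Accept states: {p0}
No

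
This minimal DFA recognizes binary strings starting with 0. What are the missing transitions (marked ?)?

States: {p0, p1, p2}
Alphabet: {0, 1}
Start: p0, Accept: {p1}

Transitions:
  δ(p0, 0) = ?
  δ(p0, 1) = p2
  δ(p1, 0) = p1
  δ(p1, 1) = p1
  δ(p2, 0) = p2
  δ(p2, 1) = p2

From the language and accept set, identify what each state tracks — p0: no input read; p1: started with 0; p2: started with 1 (dead).
Each missing δ(q, a) is the state matching the new tracked value after reading a.
δ(p0, 0) = p1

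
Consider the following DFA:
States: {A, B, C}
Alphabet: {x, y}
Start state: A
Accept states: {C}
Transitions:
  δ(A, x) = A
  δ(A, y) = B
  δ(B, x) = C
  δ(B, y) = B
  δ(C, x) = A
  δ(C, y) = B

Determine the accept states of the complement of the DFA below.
Complement accept states = All states \ Original accept states
= {A, B, C} \ {C}
{A, B}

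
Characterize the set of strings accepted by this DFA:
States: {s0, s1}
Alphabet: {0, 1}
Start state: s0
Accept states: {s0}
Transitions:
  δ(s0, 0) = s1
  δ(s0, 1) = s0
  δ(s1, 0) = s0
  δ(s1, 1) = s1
Testing a few strings:
  '11' → accept
  '1' → accept
  '00' → accept
  '01' → reject
State roles: s0=even number of 0's so far; s1=odd number of 0's so far
All binary strings with an even number of 0's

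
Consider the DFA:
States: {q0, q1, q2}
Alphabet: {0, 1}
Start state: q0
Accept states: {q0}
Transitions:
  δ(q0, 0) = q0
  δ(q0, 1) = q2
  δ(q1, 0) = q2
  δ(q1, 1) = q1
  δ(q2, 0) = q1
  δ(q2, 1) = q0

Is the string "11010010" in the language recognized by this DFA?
Processing string "11010010":
  q0 --1--> q2
  q2 --1--> q0
  q0 --0--> q0
  q0 --1--> q2
  q2 --0--> q1
  q1 --0--> q2
  q2 --1--> q0
  q0 --0--> q0
Final state: q0
Accept states: {q0}
Yes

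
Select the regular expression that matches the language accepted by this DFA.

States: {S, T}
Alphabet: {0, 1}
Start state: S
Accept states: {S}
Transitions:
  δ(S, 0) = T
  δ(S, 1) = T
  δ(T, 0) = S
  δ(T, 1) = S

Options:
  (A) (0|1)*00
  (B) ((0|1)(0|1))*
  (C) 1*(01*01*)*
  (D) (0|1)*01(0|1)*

Check each option against the DFA on short strings; one disagreement eliminates an option:
  (A) (0|1)*00: on ε the DFA stays in S and accepts (S ∈ Accept), but the regex does not match it → eliminate
  (B) ((0|1)(0|1))*: agrees with the DFA on every string of length ≤ 6
  (C) 1*(01*01*)*: on '1' the DFA goes S → T and rejects (T ∉ Accept), but the regex matches it → eliminate
  (D) (0|1)*01(0|1)*: on ε the DFA stays in S and accepts (S ∈ Accept), but the regex does not match it → eliminate
Only (B) is consistent with the DFA.
(B) ((0|1)(0|1))*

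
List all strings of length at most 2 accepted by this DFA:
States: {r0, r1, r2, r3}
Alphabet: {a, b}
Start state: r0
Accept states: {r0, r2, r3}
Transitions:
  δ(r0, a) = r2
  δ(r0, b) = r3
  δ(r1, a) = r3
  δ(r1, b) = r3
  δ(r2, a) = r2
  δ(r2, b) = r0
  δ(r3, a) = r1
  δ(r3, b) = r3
ε, a, b, aa, ab, bb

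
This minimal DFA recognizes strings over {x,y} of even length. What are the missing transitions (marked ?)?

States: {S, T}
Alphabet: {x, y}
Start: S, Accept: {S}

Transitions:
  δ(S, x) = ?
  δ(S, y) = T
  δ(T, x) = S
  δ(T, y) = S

From the language and accept set, identify what each state tracks — S: even length so far; T: odd length so far.
Each missing δ(q, a) is the state matching the new tracked value after reading a.
δ(S, x) = T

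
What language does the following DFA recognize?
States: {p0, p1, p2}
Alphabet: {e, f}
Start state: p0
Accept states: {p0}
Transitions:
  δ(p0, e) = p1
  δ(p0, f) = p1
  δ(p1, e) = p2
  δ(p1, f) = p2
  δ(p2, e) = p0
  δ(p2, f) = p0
Testing a few strings:
  'fe' → reject
  'eee' → accept
  'efee' → reject
  'eff' → accept
State roles: p0=length ≡ 0 (mod 3); p1=length ≡ 1 (mod 3); p2=length ≡ 2 (mod 3)
All strings over {e,f} whose length is a multiple of 3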